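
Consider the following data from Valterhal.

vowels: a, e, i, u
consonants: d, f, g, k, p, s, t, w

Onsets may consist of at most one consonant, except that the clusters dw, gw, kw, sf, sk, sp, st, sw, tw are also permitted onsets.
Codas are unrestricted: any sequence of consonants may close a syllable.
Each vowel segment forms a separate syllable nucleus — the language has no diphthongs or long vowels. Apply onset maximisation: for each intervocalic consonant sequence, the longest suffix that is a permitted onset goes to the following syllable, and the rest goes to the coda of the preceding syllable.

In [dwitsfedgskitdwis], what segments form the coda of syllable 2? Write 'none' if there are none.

Nuclei (vowels): i, e, i, i → 4 syllables.
σ1/σ2 boundary: /tsf/; trying suffixes from longest down, /sf/ is the first permitted one, so coda /t/ | onset /sf/.
σ2/σ3 boundary: /dgsk/ splits as /dg/ + /sk/ (/sk/ is the longest suffix that is a licit onset).
σ3/σ4 boundary: /tdw/ splits as /t/ + /dw/ (/dw/ is the longest suffix that is a licit onset).
Putting it together: dwit.sfedg.skit.dwis.
Syllable 2 is /sfedg/: onset /sf/, nucleus /e/, coda /dg/.

dg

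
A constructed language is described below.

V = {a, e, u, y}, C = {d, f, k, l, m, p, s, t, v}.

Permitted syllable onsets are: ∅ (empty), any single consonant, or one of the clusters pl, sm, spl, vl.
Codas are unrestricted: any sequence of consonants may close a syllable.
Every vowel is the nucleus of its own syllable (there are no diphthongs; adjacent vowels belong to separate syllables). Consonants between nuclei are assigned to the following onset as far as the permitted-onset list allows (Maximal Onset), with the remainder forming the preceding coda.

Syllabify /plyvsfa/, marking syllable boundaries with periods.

plyvs.fa

Nuclei (vowels): y, a → 2 syllables.
V1 /y/ – V2 /a/: cluster /vsf/ — the longest permitted-onset suffix is /f/; onset = /f/, preceding coda = /vs/.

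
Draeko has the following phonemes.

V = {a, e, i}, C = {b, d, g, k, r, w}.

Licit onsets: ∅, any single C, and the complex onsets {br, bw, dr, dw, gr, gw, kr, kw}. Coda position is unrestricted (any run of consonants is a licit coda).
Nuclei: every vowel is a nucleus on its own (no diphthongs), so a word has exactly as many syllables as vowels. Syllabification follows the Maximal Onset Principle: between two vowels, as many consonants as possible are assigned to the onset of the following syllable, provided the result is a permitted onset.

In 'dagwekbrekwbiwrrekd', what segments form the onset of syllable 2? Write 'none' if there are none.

Nuclei (vowels): a, e, e, i, e → 5 syllables.
σ1/σ2 boundary: cluster /gw/ — /gw/ is itself a permitted onset, so the whole cluster goes right; preceding coda = ∅.
σ2/σ3 boundary: /kbr/; trying suffixes from longest down, /br/ is the first permitted one, so coda /k/ | onset /br/.
σ3/σ4 boundary: cluster /kwb/ — the longest permitted-onset suffix is /b/; onset = /b/, preceding coda = /kw/.
σ4/σ5 boundary: /wrr/; trying suffixes from longest down, /r/ is the first permitted one, so coda /wr/ | onset /r/.
So the parse is da.gwek.brekw.biwr.rekd.
Syllable 2 is /gwek/: onset /gw/, nucleus /e/, coda /k/.

gw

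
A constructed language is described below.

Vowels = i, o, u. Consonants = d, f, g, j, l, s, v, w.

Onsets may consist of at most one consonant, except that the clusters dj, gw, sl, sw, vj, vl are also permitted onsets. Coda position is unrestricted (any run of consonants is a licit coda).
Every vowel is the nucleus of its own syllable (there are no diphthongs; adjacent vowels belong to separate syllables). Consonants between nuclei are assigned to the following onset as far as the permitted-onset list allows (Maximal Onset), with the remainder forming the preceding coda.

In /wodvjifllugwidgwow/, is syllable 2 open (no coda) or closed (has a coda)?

closed

Vowels present: o, i, u, i, o; each is a nucleus, giving 5 syllables.
σ1/σ2 boundary: /dvj/ splits as /d/ + /vj/ (/vj/ is the longest suffix that is a licit onset).
σ2/σ3 boundary: cluster /fll/ — the longest permitted-onset suffix is /l/; onset = /l/, preceding coda = /fl/.
σ3/σ4 boundary: cluster /gw/ — /gw/ is itself a permitted onset, so the whole cluster goes right; preceding coda = ∅.
σ4/σ5 boundary: /dgw/; trying suffixes from longest down, /gw/ is the first permitted one, so coda /d/ | onset /gw/.
So the parse is wod.vjifl.lu.gwid.gwow.
Syllable 2 is /vjifl/ with coda /fl/, so it is closed.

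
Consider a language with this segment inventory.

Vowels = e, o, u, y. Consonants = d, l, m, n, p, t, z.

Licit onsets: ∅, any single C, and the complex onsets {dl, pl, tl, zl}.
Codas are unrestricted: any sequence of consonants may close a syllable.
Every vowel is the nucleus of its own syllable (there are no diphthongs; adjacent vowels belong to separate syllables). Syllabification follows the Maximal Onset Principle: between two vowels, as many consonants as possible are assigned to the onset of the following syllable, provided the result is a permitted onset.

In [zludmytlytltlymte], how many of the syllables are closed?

Vowels present: u, y, y, y, e; each is a nucleus, giving 5 syllables.
V1 /u/ – V2 /y/: /dm/ splits as /d/ + /m/ (/m/ is the longest suffix that is a licit onset).
V2 /y/ – V3 /y/: cluster /tl/ — /tl/ is itself a permitted onset, so the whole cluster goes right; preceding coda = ∅.
V3 /y/ – V4 /y/: /tltl/ — longest licit onset from the right is /tl/, leaving /tl/ as coda.
V4 /y/ – V5 /e/: /mt/ splits as /m/ + /t/ (/t/ is the longest suffix that is a licit onset).
So the parse is zlud.my.tlytl.tlym.te.
Classifying each syllable: /zlud/ (closed), /my/ (open), /tlytl/ (closed), /tlym/ (closed), /te/ (open).
Closed syllables: 3.

3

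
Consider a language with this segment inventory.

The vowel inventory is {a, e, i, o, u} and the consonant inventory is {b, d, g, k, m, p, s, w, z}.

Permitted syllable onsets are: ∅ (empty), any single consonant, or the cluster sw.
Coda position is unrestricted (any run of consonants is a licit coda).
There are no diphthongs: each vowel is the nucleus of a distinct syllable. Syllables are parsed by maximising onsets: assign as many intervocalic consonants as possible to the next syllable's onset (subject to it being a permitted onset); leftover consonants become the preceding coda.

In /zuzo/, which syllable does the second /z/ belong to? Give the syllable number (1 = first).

2

Nuclei (vowels): u, o → 2 syllables.
Between /u/ (V1) and /o/ (V2): just /z/ — single C goes to the following onset.
So the parse is zu.zo.
The second /z/ is in the onset of syllable 2 (/zo/).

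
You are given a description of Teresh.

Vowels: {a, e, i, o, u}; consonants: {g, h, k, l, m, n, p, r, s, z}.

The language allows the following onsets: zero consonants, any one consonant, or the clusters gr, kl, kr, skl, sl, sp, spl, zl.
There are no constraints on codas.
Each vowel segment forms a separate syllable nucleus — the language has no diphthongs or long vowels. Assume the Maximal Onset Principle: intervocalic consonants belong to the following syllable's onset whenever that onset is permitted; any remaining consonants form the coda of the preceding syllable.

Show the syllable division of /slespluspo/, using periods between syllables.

Vowels present: e, u, o; each is a nucleus, giving 3 syllables.
Between /e/ (V1) and /u/ (V2): /spl/ is a licit onset in full, so it all attaches to the next syllable.
Between /u/ (V2) and /o/ (V3): /sp/ is a licit onset in full, so it all attaches to the next syllable.

sle.splu.spo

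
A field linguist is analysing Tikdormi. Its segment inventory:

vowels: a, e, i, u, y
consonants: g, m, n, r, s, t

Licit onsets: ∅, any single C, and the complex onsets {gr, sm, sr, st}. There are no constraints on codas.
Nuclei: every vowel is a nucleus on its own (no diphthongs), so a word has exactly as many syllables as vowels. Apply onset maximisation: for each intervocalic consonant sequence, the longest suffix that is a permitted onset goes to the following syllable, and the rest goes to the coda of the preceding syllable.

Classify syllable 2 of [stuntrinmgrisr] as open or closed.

closed

Vowels present: u, i, i; each is a nucleus, giving 3 syllables.
/u…i/ gap (V1→V2): cluster /ntr/ — the longest permitted-onset suffix is /r/; onset = /r/, preceding coda = /nt/.
/i…i/ gap (V2→V3): /nmgr/; trying suffixes from longest down, /gr/ is the first permitted one, so coda /nm/ | onset /gr/.
So the parse is stunt.rinm.grisr.
Syllable 2 is /rinm/ with coda /nm/, so it is closed.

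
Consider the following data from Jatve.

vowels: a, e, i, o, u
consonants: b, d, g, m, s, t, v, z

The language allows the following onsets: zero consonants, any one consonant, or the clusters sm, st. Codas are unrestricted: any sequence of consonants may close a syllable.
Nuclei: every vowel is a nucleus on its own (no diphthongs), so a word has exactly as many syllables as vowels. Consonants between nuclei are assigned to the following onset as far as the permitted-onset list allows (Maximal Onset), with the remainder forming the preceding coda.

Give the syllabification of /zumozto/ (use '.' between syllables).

Nuclei (vowels): u, o, o → 3 syllables.
σ1/σ2 boundary: /m/ → onset of the next syllable (single consonants are always licit onsets).
σ2/σ3 boundary: cluster /zt/ — the longest permitted-onset suffix is /t/; onset = /t/, preceding coda = /z/.

zu.moz.to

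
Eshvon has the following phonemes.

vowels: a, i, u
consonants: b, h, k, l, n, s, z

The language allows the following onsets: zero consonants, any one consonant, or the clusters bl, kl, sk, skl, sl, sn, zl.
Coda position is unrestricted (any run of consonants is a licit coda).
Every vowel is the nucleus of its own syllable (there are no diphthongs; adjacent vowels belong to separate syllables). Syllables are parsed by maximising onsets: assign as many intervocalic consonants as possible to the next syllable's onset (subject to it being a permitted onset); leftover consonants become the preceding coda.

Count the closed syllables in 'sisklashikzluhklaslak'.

4

Nuclei (vowels): i, a, i, u, a, a → 6 syllables.
V1 /i/ – V2 /a/: /skl/ is a licit onset in full, so it all attaches to the next syllable.
V2 /a/ – V3 /i/: /sh/ splits as /s/ + /h/ (/h/ is the longest suffix that is a licit onset).
V3 /i/ – V4 /u/: /kzl/ splits as /k/ + /zl/ (/zl/ is the longest suffix that is a licit onset).
V4 /u/ – V5 /a/: /hkl/; trying suffixes from longest down, /kl/ is the first permitted one, so coda /h/ | onset /kl/.
V5 /a/ – V6 /a/: cluster /sl/ — /sl/ is itself a permitted onset, so the whole cluster goes right; preceding coda = ∅.
Putting it together: si.sklas.hik.zluh.kla.slak.
Classifying each syllable: /si/ (open), /sklas/ (closed), /hik/ (closed), /zluh/ (closed), /kla/ (open), /slak/ (closed).
Closed syllables: 4.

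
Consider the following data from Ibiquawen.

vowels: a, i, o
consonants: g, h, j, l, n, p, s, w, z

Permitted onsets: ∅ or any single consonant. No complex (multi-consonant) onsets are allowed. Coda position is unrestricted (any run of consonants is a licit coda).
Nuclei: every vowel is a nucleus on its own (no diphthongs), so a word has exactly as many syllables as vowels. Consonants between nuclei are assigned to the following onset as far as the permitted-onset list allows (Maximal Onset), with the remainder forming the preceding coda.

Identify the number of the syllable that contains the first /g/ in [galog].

Vowels present: a, o; each is a nucleus, giving 2 syllables.
Between /a/ (V1) and /o/ (V2): /l/ is a single consonant, so it becomes the next onset.
So the parse is ga.log.
The first /g/ is in the onset of syllable 1 (/ga/).

1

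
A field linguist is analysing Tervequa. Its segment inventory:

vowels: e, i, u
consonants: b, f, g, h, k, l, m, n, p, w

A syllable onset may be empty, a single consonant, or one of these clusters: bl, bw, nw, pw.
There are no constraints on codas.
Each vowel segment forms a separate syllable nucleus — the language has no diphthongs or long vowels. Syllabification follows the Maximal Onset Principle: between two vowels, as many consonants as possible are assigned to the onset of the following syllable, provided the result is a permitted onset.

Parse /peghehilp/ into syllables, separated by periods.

The vowels are e, e, i — 3 nuclei, so 3 syllables.
Between /e/ (V1) and /e/ (V2): /gh/ — longest licit onset from the right is /h/, leaving /g/ as coda.
Between /e/ (V2) and /i/ (V3): /h/ → onset of the next syllable (single consonants are always licit onsets).

peg.he.hilp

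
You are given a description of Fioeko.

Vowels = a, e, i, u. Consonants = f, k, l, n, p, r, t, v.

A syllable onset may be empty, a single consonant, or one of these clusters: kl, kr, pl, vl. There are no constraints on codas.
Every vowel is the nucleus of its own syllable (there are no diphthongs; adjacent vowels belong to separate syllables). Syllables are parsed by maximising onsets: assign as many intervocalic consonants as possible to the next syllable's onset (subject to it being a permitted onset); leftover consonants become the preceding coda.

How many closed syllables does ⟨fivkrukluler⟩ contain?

The vowels are i, u, u, e — 4 nuclei, so 4 syllables.
/i…u/ gap (V1→V2): /vkr/; trying suffixes from longest down, /kr/ is the first permitted one, so coda /v/ | onset /kr/.
/u…u/ gap (V2→V3): cluster /kl/ — /kl/ is itself a permitted onset, so the whole cluster goes right; preceding coda = ∅.
/u…e/ gap (V3→V4): /l/ is a single consonant, so it becomes the next onset.
Syllabification: fiv.kru.klu.ler.
Classifying each syllable: /fiv/ (closed), /kru/ (open), /klu/ (open), /ler/ (closed).
Closed syllables: 2.

2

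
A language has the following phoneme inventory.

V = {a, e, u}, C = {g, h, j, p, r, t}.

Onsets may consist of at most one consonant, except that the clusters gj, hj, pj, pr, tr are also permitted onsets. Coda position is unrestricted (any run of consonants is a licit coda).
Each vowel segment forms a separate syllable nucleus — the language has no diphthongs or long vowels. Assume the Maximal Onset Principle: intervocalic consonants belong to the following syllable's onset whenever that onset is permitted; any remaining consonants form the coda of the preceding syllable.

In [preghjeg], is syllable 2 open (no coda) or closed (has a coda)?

closed

The vowels are e, e — 2 nuclei, so 2 syllables.
V1 /e/ – V2 /e/: /ghj/; trying suffixes from longest down, /hj/ is the first permitted one, so coda /g/ | onset /hj/.
So the parse is preg.hjeg.
Syllable 2 is /hjeg/ with coda /g/, so it is closed.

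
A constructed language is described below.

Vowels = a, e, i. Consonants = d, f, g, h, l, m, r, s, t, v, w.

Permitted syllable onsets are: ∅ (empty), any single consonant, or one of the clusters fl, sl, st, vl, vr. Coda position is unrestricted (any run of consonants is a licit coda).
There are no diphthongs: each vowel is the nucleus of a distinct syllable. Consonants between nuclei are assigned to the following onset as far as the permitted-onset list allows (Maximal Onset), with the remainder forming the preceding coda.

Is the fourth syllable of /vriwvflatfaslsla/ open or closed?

Nuclei (vowels): i, a, a, a → 4 syllables.
σ1/σ2 boundary: /wvfl/ splits as /wv/ + /fl/ (/fl/ is the longest suffix that is a licit onset).
σ2/σ3 boundary: /tf/ splits as /t/ + /f/ (/f/ is the longest suffix that is a licit onset).
σ3/σ4 boundary: /slsl/; trying suffixes from longest down, /sl/ is the first permitted one, so coda /sl/ | onset /sl/.
Result: vriwv.flat.fasl.sla.
Syllable 4 is /sla/; it ends in its nucleus with no coda, so it is open.

open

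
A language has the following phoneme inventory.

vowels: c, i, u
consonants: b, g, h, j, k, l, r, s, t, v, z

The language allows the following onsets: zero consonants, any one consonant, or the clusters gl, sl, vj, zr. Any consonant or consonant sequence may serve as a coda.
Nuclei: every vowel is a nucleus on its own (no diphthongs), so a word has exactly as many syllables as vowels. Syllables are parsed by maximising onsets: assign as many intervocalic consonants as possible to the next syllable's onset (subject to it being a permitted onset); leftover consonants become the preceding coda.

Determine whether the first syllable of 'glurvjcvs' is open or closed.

Vowels present: u, c; each is a nucleus, giving 2 syllables.
σ1/σ2 boundary: /rvj/; trying suffixes from longest down, /vj/ is the first permitted one, so coda /r/ | onset /vj/.
Syllabification: glur.vjcvs.
Syllable 1 is /glur/ with coda /r/, so it is closed.

closed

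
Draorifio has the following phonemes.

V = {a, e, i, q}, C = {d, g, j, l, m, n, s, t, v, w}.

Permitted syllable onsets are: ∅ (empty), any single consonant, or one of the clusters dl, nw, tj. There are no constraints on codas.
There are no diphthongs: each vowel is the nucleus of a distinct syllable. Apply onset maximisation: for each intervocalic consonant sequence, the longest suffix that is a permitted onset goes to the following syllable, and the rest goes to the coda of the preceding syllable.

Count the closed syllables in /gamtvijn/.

2

The vowels are a, i — 2 nuclei, so 2 syllables.
/a…i/ gap (V1→V2): /mtv/ splits as /mt/ + /v/ (/v/ is the longest suffix that is a licit onset).
So the parse is gamt.vijn.
Classifying each syllable: /gamt/ (closed), /vijn/ (closed).
Closed syllables: 2.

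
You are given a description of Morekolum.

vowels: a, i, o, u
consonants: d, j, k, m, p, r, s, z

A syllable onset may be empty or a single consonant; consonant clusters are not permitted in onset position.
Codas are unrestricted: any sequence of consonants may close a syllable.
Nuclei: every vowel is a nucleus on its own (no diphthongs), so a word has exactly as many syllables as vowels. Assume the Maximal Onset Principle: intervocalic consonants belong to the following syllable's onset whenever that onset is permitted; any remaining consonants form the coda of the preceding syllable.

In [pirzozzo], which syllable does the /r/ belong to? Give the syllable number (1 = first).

Nuclei (vowels): i, o, o → 3 syllables.
σ1/σ2 boundary: /rz/; trying suffixes from longest down, /z/ is the first permitted one, so coda /r/ | onset /z/.
σ2/σ3 boundary: cluster /zz/ — the longest permitted-onset suffix is /z/; onset = /z/, preceding coda = /z/.
Putting it together: pir.zoz.zo.
The /r/ is in the coda of syllable 1 (/pir/).

1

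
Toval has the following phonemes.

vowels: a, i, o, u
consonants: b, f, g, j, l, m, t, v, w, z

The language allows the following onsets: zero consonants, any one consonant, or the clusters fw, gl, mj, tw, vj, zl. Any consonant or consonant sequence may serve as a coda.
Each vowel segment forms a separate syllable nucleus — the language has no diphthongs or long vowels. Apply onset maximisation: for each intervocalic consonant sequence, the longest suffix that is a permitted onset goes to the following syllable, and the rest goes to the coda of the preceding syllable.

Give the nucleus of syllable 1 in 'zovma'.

The vowels are o, a — 2 nuclei, so 2 syllables.
The first nucleus (vowel 1 from the left) is /o/.

o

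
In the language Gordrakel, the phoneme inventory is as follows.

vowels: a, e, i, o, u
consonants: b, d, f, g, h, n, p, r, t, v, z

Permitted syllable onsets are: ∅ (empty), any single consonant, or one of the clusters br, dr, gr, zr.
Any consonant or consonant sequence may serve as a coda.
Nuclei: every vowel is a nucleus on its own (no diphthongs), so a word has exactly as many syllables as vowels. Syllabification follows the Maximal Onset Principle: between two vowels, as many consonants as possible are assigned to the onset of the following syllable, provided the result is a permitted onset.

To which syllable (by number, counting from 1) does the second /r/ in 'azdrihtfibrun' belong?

4

The vowels are a, i, i, u — 4 nuclei, so 4 syllables.
/a…i/ gap (V1→V2): /zdr/ — longest licit onset from the right is /dr/, leaving /z/ as coda.
/i…i/ gap (V2→V3): /htf/ splits as /ht/ + /f/ (/f/ is the longest suffix that is a licit onset).
/i…u/ gap (V3→V4): /br/ — entire cluster is a permitted onset → onset /br/, coda ∅.
Result: az.driht.fi.brun.
The second /r/ is in the onset of syllable 4 (/brun/).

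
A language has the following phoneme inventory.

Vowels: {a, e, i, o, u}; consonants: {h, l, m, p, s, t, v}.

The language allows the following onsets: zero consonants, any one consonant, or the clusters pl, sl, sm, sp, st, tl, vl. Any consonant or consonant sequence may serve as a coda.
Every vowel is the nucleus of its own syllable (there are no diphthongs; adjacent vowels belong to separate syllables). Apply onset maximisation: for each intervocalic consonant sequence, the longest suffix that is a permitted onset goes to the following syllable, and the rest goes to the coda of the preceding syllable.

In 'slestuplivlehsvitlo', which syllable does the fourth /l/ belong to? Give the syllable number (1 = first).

Nuclei (vowels): e, u, i, e, i, o → 6 syllables.
/e…u/ gap (V1→V2): /st/ is a licit onset in full, so it all attaches to the next syllable.
/u…i/ gap (V2→V3): /pl/ — entire cluster is a permitted onset → onset /pl/, coda ∅.
/i…e/ gap (V3→V4): /vl/ is a licit onset in full, so it all attaches to the next syllable.
/e…i/ gap (V4→V5): /hsv/ splits as /hs/ + /v/ (/v/ is the longest suffix that is a licit onset).
/i…o/ gap (V5→V6): /tl/ is a licit onset in full, so it all attaches to the next syllable.
Syllabification: sle.stu.pli.vlehs.vi.tlo.
The fourth /l/ is in the onset of syllable 6 (/tlo/).

6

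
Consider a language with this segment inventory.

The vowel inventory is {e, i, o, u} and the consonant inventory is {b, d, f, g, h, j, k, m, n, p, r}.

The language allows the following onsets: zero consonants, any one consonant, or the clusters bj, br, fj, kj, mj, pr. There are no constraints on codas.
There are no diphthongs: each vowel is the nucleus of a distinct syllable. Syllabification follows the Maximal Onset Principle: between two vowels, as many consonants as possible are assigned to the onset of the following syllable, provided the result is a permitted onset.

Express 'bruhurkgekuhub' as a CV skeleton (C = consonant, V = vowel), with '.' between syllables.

CCV.CVCC.CV.CV.CVC

The vowels are u, u, e, u, u — 5 nuclei, so 5 syllables.
/u…u/ gap (V1→V2): /h/ is a single consonant, so it becomes the next onset.
/u…e/ gap (V2→V3): /rkg/; trying suffixes from longest down, /g/ is the first permitted one, so coda /rk/ | onset /g/.
/e…u/ gap (V3→V4): /k/ → onset of the next syllable (single consonants are always licit onsets).
/u…u/ gap (V4→V5): just /h/ — single C goes to the following onset.
So the parse is bru.hurk.ge.ku.hub.
Mapping each syllable to C/V: /bru/ → CCV, /hurk/ → CVCC, /ge/ → CV, /ku/ → CV, /hub/ → CVC.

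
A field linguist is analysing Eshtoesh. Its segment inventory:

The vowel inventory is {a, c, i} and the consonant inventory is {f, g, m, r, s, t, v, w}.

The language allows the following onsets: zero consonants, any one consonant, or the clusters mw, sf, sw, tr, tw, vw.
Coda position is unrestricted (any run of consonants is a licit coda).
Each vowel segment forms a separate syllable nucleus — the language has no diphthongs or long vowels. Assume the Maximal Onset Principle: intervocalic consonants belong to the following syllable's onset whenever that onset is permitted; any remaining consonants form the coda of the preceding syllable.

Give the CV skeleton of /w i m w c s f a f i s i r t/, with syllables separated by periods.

Vowels present: i, c, a, i, i; each is a nucleus, giving 5 syllables.
V1 /i/ – V2 /c/: /mw/ — entire cluster is a permitted onset → onset /mw/, coda ∅.
V2 /c/ – V3 /a/: /sf/ — entire cluster is a permitted onset → onset /sf/, coda ∅.
V3 /a/ – V4 /i/: /f/ is a single consonant, so it becomes the next onset.
V4 /i/ – V5 /i/: just /s/ — single C goes to the following onset.
Result: wi.mwc.sfa.fi.sirt.
Mapping each syllable to C/V: /wi/ → CV, /mwc/ → CCV, /sfa/ → CCV, /fi/ → CV, /sirt/ → CVCC.

CV.CCV.CCV.CV.CVCC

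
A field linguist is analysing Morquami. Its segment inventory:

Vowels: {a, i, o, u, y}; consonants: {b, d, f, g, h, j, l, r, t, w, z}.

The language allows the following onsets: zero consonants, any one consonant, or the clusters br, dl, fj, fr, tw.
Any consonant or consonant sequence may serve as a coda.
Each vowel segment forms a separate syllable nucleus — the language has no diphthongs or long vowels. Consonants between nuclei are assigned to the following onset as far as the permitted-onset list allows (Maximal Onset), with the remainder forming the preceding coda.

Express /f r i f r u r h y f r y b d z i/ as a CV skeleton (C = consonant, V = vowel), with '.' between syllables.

Vowels present: i, u, y, y, i; each is a nucleus, giving 5 syllables.
V1 /i/ – V2 /u/: cluster /fr/ — /fr/ is itself a permitted onset, so the whole cluster goes right; preceding coda = ∅.
V2 /u/ – V3 /y/: cluster /rh/ — the longest permitted-onset suffix is /h/; onset = /h/, preceding coda = /r/.
V3 /y/ – V4 /y/: /fr/ is a licit onset in full, so it all attaches to the next syllable.
V4 /y/ – V5 /i/: /bdz/; trying suffixes from longest down, /z/ is the first permitted one, so coda /bd/ | onset /z/.
Result: fri.frur.hy.frybd.zi.
Mapping each syllable to C/V: /fri/ → CCV, /frur/ → CCVC, /hy/ → CV, /frybd/ → CCVCC, /zi/ → CV.

CCV.CCVC.CV.CCVCC.CV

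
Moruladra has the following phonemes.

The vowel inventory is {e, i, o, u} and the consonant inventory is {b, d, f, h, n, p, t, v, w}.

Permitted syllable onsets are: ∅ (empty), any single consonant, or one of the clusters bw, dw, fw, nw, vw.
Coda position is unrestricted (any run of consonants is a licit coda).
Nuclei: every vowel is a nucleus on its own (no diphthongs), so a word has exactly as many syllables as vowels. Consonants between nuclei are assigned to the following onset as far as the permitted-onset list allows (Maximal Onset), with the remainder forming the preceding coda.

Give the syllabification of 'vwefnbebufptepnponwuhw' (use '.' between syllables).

Vowels present: e, e, u, e, o, u; each is a nucleus, giving 6 syllables.
σ1/σ2 boundary: /fnb/ splits as /fn/ + /b/ (/b/ is the longest suffix that is a licit onset).
σ2/σ3 boundary: /b/ is a single consonant, so it becomes the next onset.
σ3/σ4 boundary: cluster /fpt/ — the longest permitted-onset suffix is /t/; onset = /t/, preceding coda = /fp/.
σ4/σ5 boundary: /pnp/ — longest licit onset from the right is /p/, leaving /pn/ as coda.
σ5/σ6 boundary: /nw/ — entire cluster is a permitted onset → onset /nw/, coda ∅.

vwefn.be.bufp.tepn.po.nwuhw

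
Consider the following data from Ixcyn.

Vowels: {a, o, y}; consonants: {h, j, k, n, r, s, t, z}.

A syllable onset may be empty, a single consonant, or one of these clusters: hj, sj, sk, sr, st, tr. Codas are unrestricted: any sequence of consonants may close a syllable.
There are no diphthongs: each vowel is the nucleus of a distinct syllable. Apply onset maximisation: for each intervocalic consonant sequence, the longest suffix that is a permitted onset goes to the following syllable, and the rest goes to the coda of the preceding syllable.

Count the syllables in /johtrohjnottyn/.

Nuclei (vowels): o, o, o, y → 4 syllables.

4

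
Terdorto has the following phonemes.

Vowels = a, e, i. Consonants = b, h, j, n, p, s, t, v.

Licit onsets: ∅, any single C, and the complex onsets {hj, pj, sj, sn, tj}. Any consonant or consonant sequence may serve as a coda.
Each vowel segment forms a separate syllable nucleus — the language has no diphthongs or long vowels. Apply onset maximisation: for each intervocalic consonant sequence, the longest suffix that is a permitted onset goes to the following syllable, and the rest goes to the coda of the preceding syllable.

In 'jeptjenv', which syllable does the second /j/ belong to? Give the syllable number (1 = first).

Nuclei (vowels): e, e → 2 syllables.
V1 /e/ – V2 /e/: /ptj/ — longest licit onset from the right is /tj/, leaving /p/ as coda.
Putting it together: jep.tjenv.
The second /j/ is in the onset of syllable 2 (/tjenv/).

2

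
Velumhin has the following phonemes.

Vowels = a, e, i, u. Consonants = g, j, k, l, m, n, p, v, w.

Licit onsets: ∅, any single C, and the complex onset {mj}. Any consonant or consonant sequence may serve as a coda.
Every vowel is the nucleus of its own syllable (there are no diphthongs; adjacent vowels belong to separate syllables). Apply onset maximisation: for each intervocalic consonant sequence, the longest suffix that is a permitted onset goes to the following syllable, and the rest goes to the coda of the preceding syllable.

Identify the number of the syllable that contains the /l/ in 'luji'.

1

Nuclei (vowels): u, i → 2 syllables.
V1 /u/ – V2 /i/: /j/ is a single consonant, so it becomes the next onset.
So the parse is lu.ji.
The /l/ is in the onset of syllable 1 (/lu/).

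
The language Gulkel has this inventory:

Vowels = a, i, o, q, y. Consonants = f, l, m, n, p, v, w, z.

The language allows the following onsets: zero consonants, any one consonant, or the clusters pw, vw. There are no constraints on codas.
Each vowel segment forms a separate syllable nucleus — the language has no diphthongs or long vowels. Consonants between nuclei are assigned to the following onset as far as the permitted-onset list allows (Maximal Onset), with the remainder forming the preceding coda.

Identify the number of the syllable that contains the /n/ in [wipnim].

The vowels are i, i — 2 nuclei, so 2 syllables.
σ1/σ2 boundary: /pn/ — longest licit onset from the right is /n/, leaving /p/ as coda.
Putting it together: wip.nim.
The /n/ is in the onset of syllable 2 (/nim/).

2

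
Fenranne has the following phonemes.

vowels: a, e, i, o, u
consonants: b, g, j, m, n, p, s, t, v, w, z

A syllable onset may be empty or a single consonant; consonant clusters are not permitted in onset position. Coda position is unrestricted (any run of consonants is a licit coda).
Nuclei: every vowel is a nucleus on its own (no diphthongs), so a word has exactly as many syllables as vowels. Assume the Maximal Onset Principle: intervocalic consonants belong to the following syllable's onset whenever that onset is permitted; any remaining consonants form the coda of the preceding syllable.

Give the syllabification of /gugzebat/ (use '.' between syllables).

The vowels are u, e, a — 3 nuclei, so 3 syllables.
Between /u/ (V1) and /e/ (V2): /gz/ splits as /g/ + /z/ (/z/ is the longest suffix that is a licit onset).
Between /e/ (V2) and /a/ (V3): just /b/ — single C goes to the following onset.

gug.ze.bat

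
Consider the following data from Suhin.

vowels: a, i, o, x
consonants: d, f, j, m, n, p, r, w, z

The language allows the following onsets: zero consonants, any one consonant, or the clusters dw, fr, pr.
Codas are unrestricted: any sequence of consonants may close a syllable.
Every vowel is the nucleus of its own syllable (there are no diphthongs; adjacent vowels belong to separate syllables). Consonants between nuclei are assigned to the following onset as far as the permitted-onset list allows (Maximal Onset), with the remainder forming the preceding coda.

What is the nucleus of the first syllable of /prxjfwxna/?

The vowels are x, x, a — 3 nuclei, so 3 syllables.
The first nucleus (vowel 1 from the left) is /x/.

x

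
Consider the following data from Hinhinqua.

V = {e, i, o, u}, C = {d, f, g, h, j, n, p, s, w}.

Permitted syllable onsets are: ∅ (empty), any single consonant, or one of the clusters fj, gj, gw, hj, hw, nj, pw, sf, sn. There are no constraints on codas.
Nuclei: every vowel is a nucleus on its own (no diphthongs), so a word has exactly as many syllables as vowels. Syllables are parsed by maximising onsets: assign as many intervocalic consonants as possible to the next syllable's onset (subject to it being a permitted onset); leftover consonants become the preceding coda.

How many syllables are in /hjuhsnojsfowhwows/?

Nuclei (vowels): u, o, o, o → 4 syllables.

4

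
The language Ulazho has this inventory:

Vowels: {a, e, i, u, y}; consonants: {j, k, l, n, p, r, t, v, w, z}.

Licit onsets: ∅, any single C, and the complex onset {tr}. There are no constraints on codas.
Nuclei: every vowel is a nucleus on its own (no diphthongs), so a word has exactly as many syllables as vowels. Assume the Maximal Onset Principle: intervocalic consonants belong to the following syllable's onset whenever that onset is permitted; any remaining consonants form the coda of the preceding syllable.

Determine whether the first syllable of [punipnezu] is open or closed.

open

Nuclei (vowels): u, i, e, u → 4 syllables.
V1 /u/ – V2 /i/: /n/ is a single consonant, so it becomes the next onset.
V2 /i/ – V3 /e/: cluster /pn/ — the longest permitted-onset suffix is /n/; onset = /n/, preceding coda = /p/.
V3 /e/ – V4 /u/: /z/ → onset of the next syllable (single consonants are always licit onsets).
Putting it together: pu.nip.ne.zu.
Syllable 1 is /pu/; it ends in its nucleus with no coda, so it is open.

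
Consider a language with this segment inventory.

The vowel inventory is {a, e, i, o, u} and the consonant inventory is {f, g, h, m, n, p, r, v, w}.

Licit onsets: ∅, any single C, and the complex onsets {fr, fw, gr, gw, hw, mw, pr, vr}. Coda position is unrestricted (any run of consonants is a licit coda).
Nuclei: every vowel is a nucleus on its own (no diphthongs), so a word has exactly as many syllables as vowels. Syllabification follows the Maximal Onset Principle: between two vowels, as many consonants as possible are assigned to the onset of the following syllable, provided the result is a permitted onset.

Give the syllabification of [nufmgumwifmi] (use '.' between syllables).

nufm.gu.mwif.mi

Vowels present: u, u, i, i; each is a nucleus, giving 4 syllables.
/u…u/ gap (V1→V2): cluster /fmg/ — the longest permitted-onset suffix is /g/; onset = /g/, preceding coda = /fm/.
/u…i/ gap (V2→V3): cluster /mw/ — /mw/ is itself a permitted onset, so the whole cluster goes right; preceding coda = ∅.
/i…i/ gap (V3→V4): /fm/ — longest licit onset from the right is /m/, leaving /f/ as coda.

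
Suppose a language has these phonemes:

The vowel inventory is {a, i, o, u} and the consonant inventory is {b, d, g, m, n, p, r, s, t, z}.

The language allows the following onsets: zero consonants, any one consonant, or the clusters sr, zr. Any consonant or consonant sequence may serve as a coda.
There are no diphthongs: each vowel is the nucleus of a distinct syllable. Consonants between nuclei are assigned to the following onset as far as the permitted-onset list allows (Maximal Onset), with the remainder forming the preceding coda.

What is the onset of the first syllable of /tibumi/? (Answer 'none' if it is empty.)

t

Vowels present: i, u, i; each is a nucleus, giving 3 syllables.
V1 /i/ – V2 /u/: /b/ is a single consonant, so it becomes the next onset.
V2 /u/ – V3 /i/: /m/ is a single consonant, so it becomes the next onset.
So the parse is ti.bu.mi.
Syllable 1 is /ti/: onset /t/, nucleus /i/, coda ∅.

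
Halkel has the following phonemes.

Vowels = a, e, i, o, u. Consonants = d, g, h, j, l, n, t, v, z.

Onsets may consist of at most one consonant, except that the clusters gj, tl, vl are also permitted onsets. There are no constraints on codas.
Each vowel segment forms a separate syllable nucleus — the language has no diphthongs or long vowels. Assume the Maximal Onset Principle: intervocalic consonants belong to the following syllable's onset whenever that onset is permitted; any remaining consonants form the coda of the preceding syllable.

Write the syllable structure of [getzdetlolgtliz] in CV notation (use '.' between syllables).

CVCC.CV.CCVCC.CCVC

Nuclei (vowels): e, e, o, i → 4 syllables.
V1 /e/ – V2 /e/: cluster /tzd/ — the longest permitted-onset suffix is /d/; onset = /d/, preceding coda = /tz/.
V2 /e/ – V3 /o/: /tl/ — entire cluster is a permitted onset → onset /tl/, coda ∅.
V3 /o/ – V4 /i/: /lgtl/ — longest licit onset from the right is /tl/, leaving /lg/ as coda.
So the parse is getz.de.tlolg.tliz.
Mapping each syllable to C/V: /getz/ → CVCC, /de/ → CV, /tlolg/ → CCVCC, /tliz/ → CCVC.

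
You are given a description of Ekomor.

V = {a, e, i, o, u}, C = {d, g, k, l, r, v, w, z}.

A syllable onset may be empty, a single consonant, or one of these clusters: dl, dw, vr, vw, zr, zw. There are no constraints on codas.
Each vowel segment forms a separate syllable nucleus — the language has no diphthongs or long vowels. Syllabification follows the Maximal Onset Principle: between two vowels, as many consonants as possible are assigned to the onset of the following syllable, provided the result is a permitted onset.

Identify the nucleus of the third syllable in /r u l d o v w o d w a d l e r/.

Vowels present: u, o, o, a, e; each is a nucleus, giving 5 syllables.
The third nucleus (vowel 3 from the left) is /o/.

o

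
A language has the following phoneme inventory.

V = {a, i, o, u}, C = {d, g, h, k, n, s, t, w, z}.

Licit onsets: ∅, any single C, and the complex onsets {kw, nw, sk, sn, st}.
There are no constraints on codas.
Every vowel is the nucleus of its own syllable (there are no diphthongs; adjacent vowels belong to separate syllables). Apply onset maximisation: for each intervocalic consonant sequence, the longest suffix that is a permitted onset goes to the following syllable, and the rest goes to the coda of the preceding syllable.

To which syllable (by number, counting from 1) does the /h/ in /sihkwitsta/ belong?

Vowels present: i, i, a; each is a nucleus, giving 3 syllables.
σ1/σ2 boundary: /hkw/; trying suffixes from longest down, /kw/ is the first permitted one, so coda /h/ | onset /kw/.
σ2/σ3 boundary: /tst/; trying suffixes from longest down, /st/ is the first permitted one, so coda /t/ | onset /st/.
Syllabification: sih.kwit.sta.
The /h/ is in the coda of syllable 1 (/sih/).

1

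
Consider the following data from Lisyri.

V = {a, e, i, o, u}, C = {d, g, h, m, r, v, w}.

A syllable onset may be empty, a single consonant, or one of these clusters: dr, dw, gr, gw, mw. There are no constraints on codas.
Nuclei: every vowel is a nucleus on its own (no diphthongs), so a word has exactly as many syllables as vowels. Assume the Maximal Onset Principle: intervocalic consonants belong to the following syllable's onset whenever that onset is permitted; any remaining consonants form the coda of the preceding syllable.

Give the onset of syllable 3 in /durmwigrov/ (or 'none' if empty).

Nuclei (vowels): u, i, o → 3 syllables.
/u…i/ gap (V1→V2): /rmw/ splits as /r/ + /mw/ (/mw/ is the longest suffix that is a licit onset).
/i…o/ gap (V2→V3): /gr/ is a licit onset in full, so it all attaches to the next syllable.
So the parse is dur.mwi.grov.
Syllable 3 is /grov/: onset /gr/, nucleus /o/, coda /v/.

gr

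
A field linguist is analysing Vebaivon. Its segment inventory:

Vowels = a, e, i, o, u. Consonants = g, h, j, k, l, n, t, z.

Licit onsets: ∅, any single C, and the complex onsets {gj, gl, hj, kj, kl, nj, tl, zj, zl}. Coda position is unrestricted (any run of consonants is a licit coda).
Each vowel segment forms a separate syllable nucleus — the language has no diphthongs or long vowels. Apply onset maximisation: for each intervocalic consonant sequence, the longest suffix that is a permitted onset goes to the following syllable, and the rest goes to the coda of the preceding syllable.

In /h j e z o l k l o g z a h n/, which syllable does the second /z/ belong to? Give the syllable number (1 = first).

4

The vowels are e, o, o, a — 4 nuclei, so 4 syllables.
V1 /e/ – V2 /o/: just /z/ — single C goes to the following onset.
V2 /o/ – V3 /o/: /lkl/; trying suffixes from longest down, /kl/ is the first permitted one, so coda /l/ | onset /kl/.
V3 /o/ – V4 /a/: /gz/ — longest licit onset from the right is /z/, leaving /g/ as coda.
Putting it together: hje.zol.klog.zahn.
The second /z/ is in the onset of syllable 4 (/zahn/).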